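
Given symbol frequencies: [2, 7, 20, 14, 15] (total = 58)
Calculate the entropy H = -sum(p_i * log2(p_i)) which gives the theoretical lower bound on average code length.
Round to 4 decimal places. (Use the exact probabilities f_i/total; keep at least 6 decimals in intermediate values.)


Per-symbol terms -p_i * log2(p_i) with p_i = f_i/58:
  p = 2/58 = 0.034483: log2(p) = -4.857981, -p*log2(p) = 0.167517
  p = 7/58 = 0.120690: log2(p) = -3.050626, -p*log2(p) = 0.368179
  p = 20/58 = 0.344828: log2(p) = -1.536053, -p*log2(p) = 0.529673
  p = 14/58 = 0.241379: log2(p) = -2.050626, -p*log2(p) = 0.494979
  p = 15/58 = 0.258621: log2(p) = -1.951090, -p*log2(p) = 0.504592
H = 0.167517 + 0.368179 + 0.529673 + 0.494979 + 0.504592 = 2.064940

H = 2.0649 bits/symbol


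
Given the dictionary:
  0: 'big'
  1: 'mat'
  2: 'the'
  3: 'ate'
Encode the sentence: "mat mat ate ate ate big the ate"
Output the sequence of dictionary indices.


Look up each word in the dictionary:
  'mat' -> 1
  'mat' -> 1
  'ate' -> 3
  'ate' -> 3
  'ate' -> 3
  'big' -> 0
  'the' -> 2
  'ate' -> 3

Encoded: [1, 1, 3, 3, 3, 0, 2, 3]


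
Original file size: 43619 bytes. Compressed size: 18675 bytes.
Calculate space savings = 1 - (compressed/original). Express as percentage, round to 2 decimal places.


ratio = compressed/original = 18675/43619 = 0.428139
savings = 1 - ratio = 1 - 0.428139 = 0.571861
as a percentage: 0.571861 * 100 = 57.19%

Space savings = 1 - 18675/43619 = 57.19%


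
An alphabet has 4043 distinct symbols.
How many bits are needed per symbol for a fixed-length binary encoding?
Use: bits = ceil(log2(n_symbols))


log2(4043) = 11.9812
Bracket: 2^11 = 2048 < 4043 <= 2^12 = 4096
So ceil(log2(4043)) = 12

bits = ceil(log2(4043)) = ceil(11.9812) = 12 bits


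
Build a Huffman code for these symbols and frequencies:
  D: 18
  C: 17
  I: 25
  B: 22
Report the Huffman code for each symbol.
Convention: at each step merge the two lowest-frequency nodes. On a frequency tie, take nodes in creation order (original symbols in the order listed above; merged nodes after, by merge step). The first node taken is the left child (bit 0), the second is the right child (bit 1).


Huffman tree construction:
Step 1: Merge C(17) + D(18) = 35
Step 2: Merge B(22) + I(25) = 47
Step 3: Merge (C+D)(35) + (B+I)(47) = 82
Read each symbol's code off the tree from the root (left child = 0, right child = 1).

Codes:
  D: 01 (length 2)
  C: 00 (length 2)
  I: 11 (length 2)
  B: 10 (length 2)
Average code length: 164/82 = 2.0000 bits/symbol


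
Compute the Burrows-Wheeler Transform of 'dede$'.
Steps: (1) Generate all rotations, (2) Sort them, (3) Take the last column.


Rotations (sorted):
  0: $dede -> last char: e
  1: de$de -> last char: e
  2: dede$ -> last char: $
  3: e$ded -> last char: d
  4: ede$d -> last char: d


BWT = ee$dd


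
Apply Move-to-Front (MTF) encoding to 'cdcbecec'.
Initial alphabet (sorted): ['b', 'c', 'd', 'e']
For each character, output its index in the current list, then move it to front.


MTF encoding:
'c': index 1 in ['b', 'c', 'd', 'e'] -> ['c', 'b', 'd', 'e']
'd': index 2 in ['c', 'b', 'd', 'e'] -> ['d', 'c', 'b', 'e']
'c': index 1 in ['d', 'c', 'b', 'e'] -> ['c', 'd', 'b', 'e']
'b': index 2 in ['c', 'd', 'b', 'e'] -> ['b', 'c', 'd', 'e']
'e': index 3 in ['b', 'c', 'd', 'e'] -> ['e', 'b', 'c', 'd']
'c': index 2 in ['e', 'b', 'c', 'd'] -> ['c', 'e', 'b', 'd']
'e': index 1 in ['c', 'e', 'b', 'd'] -> ['e', 'c', 'b', 'd']
'c': index 1 in ['e', 'c', 'b', 'd'] -> ['c', 'e', 'b', 'd']


Output: [1, 2, 1, 2, 3, 2, 1, 1]


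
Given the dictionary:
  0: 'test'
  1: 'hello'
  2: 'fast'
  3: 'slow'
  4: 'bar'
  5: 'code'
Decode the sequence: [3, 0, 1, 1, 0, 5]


Look up each index in the dictionary:
  3 -> 'slow'
  0 -> 'test'
  1 -> 'hello'
  1 -> 'hello'
  0 -> 'test'
  5 -> 'code'

Decoded: "slow test hello hello test code"


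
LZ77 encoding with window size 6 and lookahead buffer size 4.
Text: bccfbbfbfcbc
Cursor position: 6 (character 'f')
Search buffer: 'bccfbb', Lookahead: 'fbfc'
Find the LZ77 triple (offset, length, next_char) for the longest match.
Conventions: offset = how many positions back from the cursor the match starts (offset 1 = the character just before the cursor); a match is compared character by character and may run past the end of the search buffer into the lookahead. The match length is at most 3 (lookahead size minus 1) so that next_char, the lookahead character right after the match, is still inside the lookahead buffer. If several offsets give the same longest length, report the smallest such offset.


Try each offset into the search buffer:
  offset=1 (pos 5, char 'b'): match length 0
  offset=2 (pos 4, char 'b'): match length 0
  offset=3 (pos 3, char 'f'): match length 2
  offset=4 (pos 2, char 'c'): match length 0
  offset=5 (pos 1, char 'c'): match length 0
  offset=6 (pos 0, char 'b'): match length 0
Longest match has length 2 at offset 3.
next_char = character at position 6 + 2 = 8 -> 'f'

Best match: offset=3, length=2 (matching 'fb' starting at position 3)
LZ77 triple: (3, 2, 'f')


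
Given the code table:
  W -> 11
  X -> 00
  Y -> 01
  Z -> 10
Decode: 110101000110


Decoding:
11 -> W
01 -> Y
01 -> Y
00 -> X
01 -> Y
10 -> Z


Result: WYYXYZ


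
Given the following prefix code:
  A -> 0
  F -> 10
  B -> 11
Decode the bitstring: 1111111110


Decoding step by step:
Bits 11 -> B
Bits 11 -> B
Bits 11 -> B
Bits 11 -> B
Bits 10 -> F


Decoded message: BBBBF


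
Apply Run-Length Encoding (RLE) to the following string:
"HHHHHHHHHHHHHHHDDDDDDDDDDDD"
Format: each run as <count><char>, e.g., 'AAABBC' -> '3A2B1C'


Scanning runs left to right:
  i=0: run of 'H' x 15 -> '15H'
  i=15: run of 'D' x 12 -> '12D'

RLE = 15H12D


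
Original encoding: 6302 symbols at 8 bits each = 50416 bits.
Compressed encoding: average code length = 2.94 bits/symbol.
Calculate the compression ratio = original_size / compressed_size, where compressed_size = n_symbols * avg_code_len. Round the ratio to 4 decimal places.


original_size = n_symbols * orig_bits = 6302 * 8 = 50416 bits
compressed_size = n_symbols * avg_code_len = 6302 * 2.94 = 18527.88 bits
ratio = original_size / compressed_size = 50416 / 18527.88 = 2.7211

Compression ratio = 2.7211


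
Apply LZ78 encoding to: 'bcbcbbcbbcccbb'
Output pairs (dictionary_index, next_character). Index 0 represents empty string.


LZ78 encoding steps:
Dictionary: {0: ''}
Step 1: w='' (idx 0), next='b' -> output (0, 'b'), add 'b' as idx 1
Step 2: w='' (idx 0), next='c' -> output (0, 'c'), add 'c' as idx 2
Step 3: w='b' (idx 1), next='c' -> output (1, 'c'), add 'bc' as idx 3
Step 4: w='b' (idx 1), next='b' -> output (1, 'b'), add 'bb' as idx 4
Step 5: w='c' (idx 2), next='b' -> output (2, 'b'), add 'cb' as idx 5
Step 6: w='bc' (idx 3), next='c' -> output (3, 'c'), add 'bcc' as idx 6
Step 7: w='cb' (idx 5), next='b' -> output (5, 'b'), add 'cbb' as idx 7


Encoded: [(0, 'b'), (0, 'c'), (1, 'c'), (1, 'b'), (2, 'b'), (3, 'c'), (5, 'b')]


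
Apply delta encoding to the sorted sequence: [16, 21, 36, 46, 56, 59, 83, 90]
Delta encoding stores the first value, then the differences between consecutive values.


First value: 16
Deltas:
  21 - 16 = 5
  36 - 21 = 15
  46 - 36 = 10
  56 - 46 = 10
  59 - 56 = 3
  83 - 59 = 24
  90 - 83 = 7


Delta encoded: [16, 5, 15, 10, 10, 3, 24, 7]


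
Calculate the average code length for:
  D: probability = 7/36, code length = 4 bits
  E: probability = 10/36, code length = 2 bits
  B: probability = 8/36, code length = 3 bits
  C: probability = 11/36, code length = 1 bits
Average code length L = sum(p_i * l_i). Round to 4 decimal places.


Weighted contributions p_i * l_i:
  D: (7/36) * 4 = 28/36
  E: (10/36) * 2 = 20/36
  B: (8/36) * 3 = 24/36
  C: (11/36) * 1 = 11/36
Sum = (28 + 20 + 24 + 11)/36 = 83/36

L = 83/36 = 2.3056 bits/symbol


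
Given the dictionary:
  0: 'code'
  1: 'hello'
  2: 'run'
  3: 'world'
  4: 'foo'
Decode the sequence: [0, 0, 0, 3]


Look up each index in the dictionary:
  0 -> 'code'
  0 -> 'code'
  0 -> 'code'
  3 -> 'world'

Decoded: "code code code world"


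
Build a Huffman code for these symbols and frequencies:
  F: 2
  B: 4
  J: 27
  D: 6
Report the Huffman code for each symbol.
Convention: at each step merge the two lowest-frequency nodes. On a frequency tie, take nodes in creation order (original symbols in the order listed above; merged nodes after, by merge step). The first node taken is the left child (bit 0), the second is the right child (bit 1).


Huffman tree construction:
Step 1: Merge F(2) + B(4) = 6
Step 2: Merge D(6) + (F+B)(6) = 12
Step 3: Merge (D+(F+B))(12) + J(27) = 39
Read each symbol's code off the tree from the root (left child = 0, right child = 1).

Codes:
  F: 010 (length 3)
  B: 011 (length 3)
  J: 1 (length 1)
  D: 00 (length 2)
Average code length: 57/39 = 1.4615 bits/symbol


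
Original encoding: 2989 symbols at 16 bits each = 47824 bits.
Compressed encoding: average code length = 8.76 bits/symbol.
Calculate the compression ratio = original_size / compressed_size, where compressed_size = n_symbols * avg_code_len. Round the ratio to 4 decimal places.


original_size = n_symbols * orig_bits = 2989 * 16 = 47824 bits
compressed_size = n_symbols * avg_code_len = 2989 * 8.76 = 26183.64 bits
ratio = original_size / compressed_size = 47824 / 26183.64 = 1.8265

Compression ratio = 1.8265


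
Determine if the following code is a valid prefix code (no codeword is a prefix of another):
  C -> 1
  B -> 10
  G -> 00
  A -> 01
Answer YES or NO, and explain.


Checking each pair (does one codeword prefix another?):
  C='1' vs B='10': prefix -- VIOLATION

NO -- this is NOT a valid prefix code. C (1) is a prefix of B (10).


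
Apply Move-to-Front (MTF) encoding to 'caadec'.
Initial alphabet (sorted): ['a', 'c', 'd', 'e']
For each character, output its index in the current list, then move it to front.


MTF encoding:
'c': index 1 in ['a', 'c', 'd', 'e'] -> ['c', 'a', 'd', 'e']
'a': index 1 in ['c', 'a', 'd', 'e'] -> ['a', 'c', 'd', 'e']
'a': index 0 in ['a', 'c', 'd', 'e'] -> ['a', 'c', 'd', 'e']
'd': index 2 in ['a', 'c', 'd', 'e'] -> ['d', 'a', 'c', 'e']
'e': index 3 in ['d', 'a', 'c', 'e'] -> ['e', 'd', 'a', 'c']
'c': index 3 in ['e', 'd', 'a', 'c'] -> ['c', 'e', 'd', 'a']


Output: [1, 1, 0, 2, 3, 3]


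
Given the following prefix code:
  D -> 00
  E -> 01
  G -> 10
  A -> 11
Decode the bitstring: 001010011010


Decoding step by step:
Bits 00 -> D
Bits 10 -> G
Bits 10 -> G
Bits 01 -> E
Bits 10 -> G
Bits 10 -> G


Decoded message: DGGEGG


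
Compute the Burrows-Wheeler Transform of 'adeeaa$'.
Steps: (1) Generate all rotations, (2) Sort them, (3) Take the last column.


Rotations (sorted):
  0: $adeeaa -> last char: a
  1: a$adeea -> last char: a
  2: aa$adee -> last char: e
  3: adeeaa$ -> last char: $
  4: deeaa$a -> last char: a
  5: eaa$ade -> last char: e
  6: eeaa$ad -> last char: d


BWT = aae$aed


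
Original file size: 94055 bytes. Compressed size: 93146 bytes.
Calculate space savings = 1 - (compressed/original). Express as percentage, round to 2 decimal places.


ratio = compressed/original = 93146/94055 = 0.990335
savings = 1 - ratio = 1 - 0.990335 = 0.009665
as a percentage: 0.009665 * 100 = 0.97%

Space savings = 1 - 93146/94055 = 0.97%


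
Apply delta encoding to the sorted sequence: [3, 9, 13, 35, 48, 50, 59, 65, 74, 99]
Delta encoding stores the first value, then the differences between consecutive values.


First value: 3
Deltas:
  9 - 3 = 6
  13 - 9 = 4
  35 - 13 = 22
  48 - 35 = 13
  50 - 48 = 2
  59 - 50 = 9
  65 - 59 = 6
  74 - 65 = 9
  99 - 74 = 25


Delta encoded: [3, 6, 4, 22, 13, 2, 9, 6, 9, 25]


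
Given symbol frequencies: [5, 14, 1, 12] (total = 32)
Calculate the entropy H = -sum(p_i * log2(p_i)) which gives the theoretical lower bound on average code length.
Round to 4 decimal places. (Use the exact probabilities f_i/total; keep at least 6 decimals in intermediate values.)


Per-symbol terms -p_i * log2(p_i) with p_i = f_i/32:
  p = 5/32 = 0.156250: log2(p) = -2.678072, -p*log2(p) = 0.418449
  p = 14/32 = 0.437500: log2(p) = -1.192645, -p*log2(p) = 0.521782
  p = 1/32 = 0.031250: log2(p) = -5.000000, -p*log2(p) = 0.156250
  p = 12/32 = 0.375000: log2(p) = -1.415037, -p*log2(p) = 0.530639
H = 0.418449 + 0.521782 + 0.156250 + 0.530639 = 1.627120

H = 1.6271 bits/symbol


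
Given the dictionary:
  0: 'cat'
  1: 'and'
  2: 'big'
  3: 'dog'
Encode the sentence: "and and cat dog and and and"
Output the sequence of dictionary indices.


Look up each word in the dictionary:
  'and' -> 1
  'and' -> 1
  'cat' -> 0
  'dog' -> 3
  'and' -> 1
  'and' -> 1
  'and' -> 1

Encoded: [1, 1, 0, 3, 1, 1, 1]


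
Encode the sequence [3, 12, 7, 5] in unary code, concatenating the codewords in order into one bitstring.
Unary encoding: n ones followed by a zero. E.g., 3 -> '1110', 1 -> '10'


Encode each number as n ones followed by a terminating 0:
  3 -> 1110 (4 bits)
  12 -> 1111111111110 (13 bits)
  7 -> 11111110 (8 bits)
  5 -> 111110 (6 bits)
Total length = 4 + 13 + 8 + 6 = 31 bits.

Unary([3, 12, 7, 5]) = 1110111111111111011111110111110 (31 bits)


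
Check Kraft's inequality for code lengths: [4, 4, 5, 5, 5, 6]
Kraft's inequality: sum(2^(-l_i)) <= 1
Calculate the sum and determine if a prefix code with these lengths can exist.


Sum = 2^(-4) + 2^(-4) + 2^(-5) + 2^(-5) + 2^(-5) + 2^(-6)
    = 0.0625 + 0.0625 + 0.03125 + 0.03125 + 0.03125 + 0.015625
    = 15/64 = 0.234375
Since 0.234375 <= 1, Kraft's inequality IS satisfied.
A prefix code with these lengths CAN exist.

Kraft sum = 0.234375. Satisfied.


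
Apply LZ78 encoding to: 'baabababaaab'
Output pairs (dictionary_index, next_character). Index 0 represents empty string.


LZ78 encoding steps:
Dictionary: {0: ''}
Step 1: w='' (idx 0), next='b' -> output (0, 'b'), add 'b' as idx 1
Step 2: w='' (idx 0), next='a' -> output (0, 'a'), add 'a' as idx 2
Step 3: w='a' (idx 2), next='b' -> output (2, 'b'), add 'ab' as idx 3
Step 4: w='ab' (idx 3), next='a' -> output (3, 'a'), add 'aba' as idx 4
Step 5: w='b' (idx 1), next='a' -> output (1, 'a'), add 'ba' as idx 5
Step 6: w='a' (idx 2), next='a' -> output (2, 'a'), add 'aa' as idx 6
Step 7: w='b' (idx 1), end of input -> output (1, '')


Encoded: [(0, 'b'), (0, 'a'), (2, 'b'), (3, 'a'), (1, 'a'), (2, 'a'), (1, '')]


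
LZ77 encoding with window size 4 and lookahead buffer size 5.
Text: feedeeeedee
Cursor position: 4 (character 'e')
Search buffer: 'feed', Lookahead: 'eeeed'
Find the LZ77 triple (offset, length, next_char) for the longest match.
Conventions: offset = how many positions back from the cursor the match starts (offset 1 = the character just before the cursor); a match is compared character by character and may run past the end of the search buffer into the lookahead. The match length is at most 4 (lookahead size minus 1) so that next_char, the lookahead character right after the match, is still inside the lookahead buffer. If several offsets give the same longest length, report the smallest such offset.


Try each offset into the search buffer:
  offset=1 (pos 3, char 'd'): match length 0
  offset=2 (pos 2, char 'e'): match length 1
  offset=3 (pos 1, char 'e'): match length 2
  offset=4 (pos 0, char 'f'): match length 0
Longest match has length 2 at offset 3.
next_char = character at position 4 + 2 = 6 -> 'e'

Best match: offset=3, length=2 (matching 'ee' starting at position 1)
LZ77 triple: (3, 2, 'e')


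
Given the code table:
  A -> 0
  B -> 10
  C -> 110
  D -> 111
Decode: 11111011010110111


Decoding:
111 -> D
110 -> C
110 -> C
10 -> B
110 -> C
111 -> D


Result: DCCBCD


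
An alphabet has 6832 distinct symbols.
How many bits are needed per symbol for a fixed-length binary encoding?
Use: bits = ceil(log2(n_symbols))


log2(6832) = 12.7381
Bracket: 2^12 = 4096 < 6832 <= 2^13 = 8192
So ceil(log2(6832)) = 13

bits = ceil(log2(6832)) = ceil(12.7381) = 13 bits


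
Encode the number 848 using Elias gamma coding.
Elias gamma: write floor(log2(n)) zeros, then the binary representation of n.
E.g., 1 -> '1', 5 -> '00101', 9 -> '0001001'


num_bits = floor(log2(848)) + 1 = 10
leading_zeros = num_bits - 1 = 9
binary(848) = 1101010000

Elias gamma(848) = '000000000' + '1101010000' = 0000000001101010000 (19 bits)


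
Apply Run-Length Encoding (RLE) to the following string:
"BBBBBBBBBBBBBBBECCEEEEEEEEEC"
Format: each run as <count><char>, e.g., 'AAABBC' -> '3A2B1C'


Scanning runs left to right:
  i=0: run of 'B' x 15 -> '15B'
  i=15: run of 'E' x 1 -> '1E'
  i=16: run of 'C' x 2 -> '2C'
  i=18: run of 'E' x 9 -> '9E'
  i=27: run of 'C' x 1 -> '1C'

RLE = 15B1E2C9E1C


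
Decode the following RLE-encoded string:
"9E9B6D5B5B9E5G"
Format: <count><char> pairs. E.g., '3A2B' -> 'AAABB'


Expanding each <count><char> pair:
  9E -> 'EEEEEEEEE'
  9B -> 'BBBBBBBBB'
  6D -> 'DDDDDD'
  5B -> 'BBBBB'
  5B -> 'BBBBB'
  9E -> 'EEEEEEEEE'
  5G -> 'GGGGG'

Decoded = EEEEEEEEEBBBBBBBBBDDDDDDBBBBBBBBBBEEEEEEEEEGGGGG


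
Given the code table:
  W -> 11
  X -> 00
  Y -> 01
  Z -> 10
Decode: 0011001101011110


Decoding:
00 -> X
11 -> W
00 -> X
11 -> W
01 -> Y
01 -> Y
11 -> W
10 -> Z


Result: XWXWYYWZ


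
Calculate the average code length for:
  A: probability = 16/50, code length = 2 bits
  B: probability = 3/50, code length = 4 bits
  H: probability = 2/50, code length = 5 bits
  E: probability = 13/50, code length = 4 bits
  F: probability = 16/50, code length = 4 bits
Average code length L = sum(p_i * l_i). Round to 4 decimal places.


Weighted contributions p_i * l_i:
  A: (16/50) * 2 = 32/50
  B: (3/50) * 4 = 12/50
  H: (2/50) * 5 = 10/50
  E: (13/50) * 4 = 52/50
  F: (16/50) * 4 = 64/50
Sum = (32 + 12 + 10 + 52 + 64)/50 = 170/50

L = 170/50 = 3.4000 bits/symbol


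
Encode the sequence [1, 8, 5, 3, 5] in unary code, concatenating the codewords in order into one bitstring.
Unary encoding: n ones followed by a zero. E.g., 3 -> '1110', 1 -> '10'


Encode each number as n ones followed by a terminating 0:
  1 -> 10 (2 bits)
  8 -> 111111110 (9 bits)
  5 -> 111110 (6 bits)
  3 -> 1110 (4 bits)
  5 -> 111110 (6 bits)
Total length = 2 + 9 + 6 + 4 + 6 = 27 bits.

Unary([1, 8, 5, 3, 5]) = 101111111101111101110111110 (27 bits)


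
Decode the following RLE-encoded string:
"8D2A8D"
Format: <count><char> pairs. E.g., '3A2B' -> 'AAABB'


Expanding each <count><char> pair:
  8D -> 'DDDDDDDD'
  2A -> 'AA'
  8D -> 'DDDDDDDD'

Decoded = DDDDDDDDAADDDDDDDD


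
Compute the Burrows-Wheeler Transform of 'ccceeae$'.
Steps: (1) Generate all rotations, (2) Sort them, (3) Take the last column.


Rotations (sorted):
  0: $ccceeae -> last char: e
  1: ae$cccee -> last char: e
  2: ccceeae$ -> last char: $
  3: cceeae$c -> last char: c
  4: ceeae$cc -> last char: c
  5: e$ccceea -> last char: a
  6: eae$ccce -> last char: e
  7: eeae$ccc -> last char: c


BWT = ee$ccaec


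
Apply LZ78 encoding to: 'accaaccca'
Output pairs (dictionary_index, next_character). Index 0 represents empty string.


LZ78 encoding steps:
Dictionary: {0: ''}
Step 1: w='' (idx 0), next='a' -> output (0, 'a'), add 'a' as idx 1
Step 2: w='' (idx 0), next='c' -> output (0, 'c'), add 'c' as idx 2
Step 3: w='c' (idx 2), next='a' -> output (2, 'a'), add 'ca' as idx 3
Step 4: w='a' (idx 1), next='c' -> output (1, 'c'), add 'ac' as idx 4
Step 5: w='c' (idx 2), next='c' -> output (2, 'c'), add 'cc' as idx 5
Step 6: w='a' (idx 1), end of input -> output (1, '')


Encoded: [(0, 'a'), (0, 'c'), (2, 'a'), (1, 'c'), (2, 'c'), (1, '')]


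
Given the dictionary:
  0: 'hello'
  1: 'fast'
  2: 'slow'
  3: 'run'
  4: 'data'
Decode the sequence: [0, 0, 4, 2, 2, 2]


Look up each index in the dictionary:
  0 -> 'hello'
  0 -> 'hello'
  4 -> 'data'
  2 -> 'slow'
  2 -> 'slow'
  2 -> 'slow'

Decoded: "hello hello data slow slow slow"


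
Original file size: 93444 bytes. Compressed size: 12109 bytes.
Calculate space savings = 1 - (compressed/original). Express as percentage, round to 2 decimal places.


ratio = compressed/original = 12109/93444 = 0.129586
savings = 1 - ratio = 1 - 0.129586 = 0.870414
as a percentage: 0.870414 * 100 = 87.04%

Space savings = 1 - 12109/93444 = 87.04%


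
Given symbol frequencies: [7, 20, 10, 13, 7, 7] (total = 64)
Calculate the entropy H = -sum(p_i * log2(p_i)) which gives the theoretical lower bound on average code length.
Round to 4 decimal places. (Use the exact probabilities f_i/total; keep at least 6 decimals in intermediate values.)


Per-symbol terms -p_i * log2(p_i) with p_i = f_i/64:
  p = 7/64 = 0.109375: log2(p) = -3.192645, -p*log2(p) = 0.349196
  p = 20/64 = 0.312500: log2(p) = -1.678072, -p*log2(p) = 0.524397
  p = 10/64 = 0.156250: log2(p) = -2.678072, -p*log2(p) = 0.418449
  p = 13/64 = 0.203125: log2(p) = -2.299560, -p*log2(p) = 0.467098
  p = 7/64 = 0.109375: log2(p) = -3.192645, -p*log2(p) = 0.349196
  p = 7/64 = 0.109375: log2(p) = -3.192645, -p*log2(p) = 0.349196
H = 0.349196 + 0.524397 + 0.418449 + 0.467098 + 0.349196 + 0.349196 = 2.457532

H = 2.4575 bits/symbol


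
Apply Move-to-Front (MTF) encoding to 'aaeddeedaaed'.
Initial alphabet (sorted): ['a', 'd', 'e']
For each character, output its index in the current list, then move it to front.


MTF encoding:
'a': index 0 in ['a', 'd', 'e'] -> ['a', 'd', 'e']
'a': index 0 in ['a', 'd', 'e'] -> ['a', 'd', 'e']
'e': index 2 in ['a', 'd', 'e'] -> ['e', 'a', 'd']
'd': index 2 in ['e', 'a', 'd'] -> ['d', 'e', 'a']
'd': index 0 in ['d', 'e', 'a'] -> ['d', 'e', 'a']
'e': index 1 in ['d', 'e', 'a'] -> ['e', 'd', 'a']
'e': index 0 in ['e', 'd', 'a'] -> ['e', 'd', 'a']
'd': index 1 in ['e', 'd', 'a'] -> ['d', 'e', 'a']
'a': index 2 in ['d', 'e', 'a'] -> ['a', 'd', 'e']
'a': index 0 in ['a', 'd', 'e'] -> ['a', 'd', 'e']
'e': index 2 in ['a', 'd', 'e'] -> ['e', 'a', 'd']
'd': index 2 in ['e', 'a', 'd'] -> ['d', 'e', 'a']


Output: [0, 0, 2, 2, 0, 1, 0, 1, 2, 0, 2, 2]


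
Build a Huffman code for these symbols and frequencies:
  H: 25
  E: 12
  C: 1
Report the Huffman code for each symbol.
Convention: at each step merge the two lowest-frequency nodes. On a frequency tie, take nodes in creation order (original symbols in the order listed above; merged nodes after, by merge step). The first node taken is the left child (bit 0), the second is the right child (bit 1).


Huffman tree construction:
Step 1: Merge C(1) + E(12) = 13
Step 2: Merge (C+E)(13) + H(25) = 38
Read each symbol's code off the tree from the root (left child = 0, right child = 1).

Codes:
  H: 1 (length 1)
  E: 01 (length 2)
  C: 00 (length 2)
Average code length: 51/38 = 1.3421 bits/symbol


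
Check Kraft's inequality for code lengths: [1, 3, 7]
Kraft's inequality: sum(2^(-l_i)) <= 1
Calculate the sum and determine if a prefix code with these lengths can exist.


Sum = 2^(-1) + 2^(-3) + 2^(-7)
    = 0.5 + 0.125 + 0.0078125
    = 81/128 = 0.6328125
Since 0.6328125 <= 1, Kraft's inequality IS satisfied.
A prefix code with these lengths CAN exist.

Kraft sum = 0.6328125. Satisfied.


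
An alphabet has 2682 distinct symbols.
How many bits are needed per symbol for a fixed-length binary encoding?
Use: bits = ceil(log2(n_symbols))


log2(2682) = 11.3891
Bracket: 2^11 = 2048 < 2682 <= 2^12 = 4096
So ceil(log2(2682)) = 12

bits = ceil(log2(2682)) = ceil(11.3891) = 12 bits


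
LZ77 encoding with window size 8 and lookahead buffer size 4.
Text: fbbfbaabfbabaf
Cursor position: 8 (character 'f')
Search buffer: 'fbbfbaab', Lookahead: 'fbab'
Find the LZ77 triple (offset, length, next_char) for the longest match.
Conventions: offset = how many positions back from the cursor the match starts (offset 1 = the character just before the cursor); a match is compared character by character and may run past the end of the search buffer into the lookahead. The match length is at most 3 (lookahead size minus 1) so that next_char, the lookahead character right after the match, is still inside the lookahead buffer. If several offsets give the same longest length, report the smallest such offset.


Try each offset into the search buffer:
  offset=1 (pos 7, char 'b'): match length 0
  offset=2 (pos 6, char 'a'): match length 0
  offset=3 (pos 5, char 'a'): match length 0
  offset=4 (pos 4, char 'b'): match length 0
  offset=5 (pos 3, char 'f'): match length 3
  offset=6 (pos 2, char 'b'): match length 0
  offset=7 (pos 1, char 'b'): match length 0
  offset=8 (pos 0, char 'f'): match length 2
Longest match has length 3 at offset 5.
next_char = character at position 8 + 3 = 11 -> 'b'

Best match: offset=5, length=3 (matching 'fba' starting at position 3)
LZ77 triple: (5, 3, 'b')


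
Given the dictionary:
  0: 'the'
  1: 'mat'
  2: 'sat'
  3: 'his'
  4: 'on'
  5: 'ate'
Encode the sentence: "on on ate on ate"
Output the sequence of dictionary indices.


Look up each word in the dictionary:
  'on' -> 4
  'on' -> 4
  'ate' -> 5
  'on' -> 4
  'ate' -> 5

Encoded: [4, 4, 5, 4, 5]


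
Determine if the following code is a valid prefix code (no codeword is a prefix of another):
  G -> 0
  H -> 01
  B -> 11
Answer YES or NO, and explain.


Checking each pair (does one codeword prefix another?):
  G='0' vs H='01': prefix -- VIOLATION

NO -- this is NOT a valid prefix code. G (0) is a prefix of H (01).


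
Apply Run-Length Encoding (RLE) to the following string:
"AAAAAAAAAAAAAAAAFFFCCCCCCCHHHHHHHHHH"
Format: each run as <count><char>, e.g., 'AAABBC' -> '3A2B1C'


Scanning runs left to right:
  i=0: run of 'A' x 16 -> '16A'
  i=16: run of 'F' x 3 -> '3F'
  i=19: run of 'C' x 7 -> '7C'
  i=26: run of 'H' x 10 -> '10H'

RLE = 16A3F7C10H


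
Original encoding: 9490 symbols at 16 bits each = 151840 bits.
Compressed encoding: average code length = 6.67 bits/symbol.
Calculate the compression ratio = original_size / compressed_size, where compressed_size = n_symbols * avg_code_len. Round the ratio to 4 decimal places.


original_size = n_symbols * orig_bits = 9490 * 16 = 151840 bits
compressed_size = n_symbols * avg_code_len = 9490 * 6.67 = 63298.3 bits
ratio = original_size / compressed_size = 151840 / 63298.3 = 2.3988

Compression ratio = 2.3988


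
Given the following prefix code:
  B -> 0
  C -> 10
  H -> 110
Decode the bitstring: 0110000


Decoding step by step:
Bits 0 -> B
Bits 110 -> H
Bits 0 -> B
Bits 0 -> B
Bits 0 -> B


Decoded message: BHBBB


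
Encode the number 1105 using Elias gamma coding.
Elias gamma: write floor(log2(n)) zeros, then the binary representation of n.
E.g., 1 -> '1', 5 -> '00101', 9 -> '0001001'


num_bits = floor(log2(1105)) + 1 = 11
leading_zeros = num_bits - 1 = 10
binary(1105) = 10001010001

Elias gamma(1105) = '0000000000' + '10001010001' = 000000000010001010001 (21 bits)


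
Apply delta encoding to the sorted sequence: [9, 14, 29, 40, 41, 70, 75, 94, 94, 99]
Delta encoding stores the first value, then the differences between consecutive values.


First value: 9
Deltas:
  14 - 9 = 5
  29 - 14 = 15
  40 - 29 = 11
  41 - 40 = 1
  70 - 41 = 29
  75 - 70 = 5
  94 - 75 = 19
  94 - 94 = 0
  99 - 94 = 5


Delta encoded: [9, 5, 15, 11, 1, 29, 5, 19, 0, 5]


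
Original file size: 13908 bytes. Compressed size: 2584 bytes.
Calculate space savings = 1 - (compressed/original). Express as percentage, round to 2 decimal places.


ratio = compressed/original = 2584/13908 = 0.185792
savings = 1 - ratio = 1 - 0.185792 = 0.814208
as a percentage: 0.814208 * 100 = 81.42%

Space savings = 1 - 2584/13908 = 81.42%


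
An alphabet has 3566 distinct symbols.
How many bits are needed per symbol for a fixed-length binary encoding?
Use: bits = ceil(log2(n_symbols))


log2(3566) = 11.8001
Bracket: 2^11 = 2048 < 3566 <= 2^12 = 4096
So ceil(log2(3566)) = 12

bits = ceil(log2(3566)) = ceil(11.8001) = 12 bits


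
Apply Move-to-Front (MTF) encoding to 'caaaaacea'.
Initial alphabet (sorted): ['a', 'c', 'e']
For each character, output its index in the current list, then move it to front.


MTF encoding:
'c': index 1 in ['a', 'c', 'e'] -> ['c', 'a', 'e']
'a': index 1 in ['c', 'a', 'e'] -> ['a', 'c', 'e']
'a': index 0 in ['a', 'c', 'e'] -> ['a', 'c', 'e']
'a': index 0 in ['a', 'c', 'e'] -> ['a', 'c', 'e']
'a': index 0 in ['a', 'c', 'e'] -> ['a', 'c', 'e']
'a': index 0 in ['a', 'c', 'e'] -> ['a', 'c', 'e']
'c': index 1 in ['a', 'c', 'e'] -> ['c', 'a', 'e']
'e': index 2 in ['c', 'a', 'e'] -> ['e', 'c', 'a']
'a': index 2 in ['e', 'c', 'a'] -> ['a', 'e', 'c']


Output: [1, 1, 0, 0, 0, 0, 1, 2, 2]


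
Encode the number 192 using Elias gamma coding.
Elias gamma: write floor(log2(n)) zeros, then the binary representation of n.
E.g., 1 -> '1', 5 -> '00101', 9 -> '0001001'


num_bits = floor(log2(192)) + 1 = 8
leading_zeros = num_bits - 1 = 7
binary(192) = 11000000

Elias gamma(192) = '0000000' + '11000000' = 000000011000000 (15 bits)


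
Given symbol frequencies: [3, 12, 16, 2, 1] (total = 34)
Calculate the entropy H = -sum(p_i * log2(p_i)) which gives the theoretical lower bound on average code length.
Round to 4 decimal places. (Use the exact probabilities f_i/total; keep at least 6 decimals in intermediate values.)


Per-symbol terms -p_i * log2(p_i) with p_i = f_i/34:
  p = 3/34 = 0.088235: log2(p) = -3.502500, -p*log2(p) = 0.309044
  p = 12/34 = 0.352941: log2(p) = -1.502500, -p*log2(p) = 0.530294
  p = 16/34 = 0.470588: log2(p) = -1.087463, -p*log2(p) = 0.511747
  p = 2/34 = 0.058824: log2(p) = -4.087463, -p*log2(p) = 0.240439
  p = 1/34 = 0.029412: log2(p) = -5.087463, -p*log2(p) = 0.149631
H = 0.309044 + 0.530294 + 0.511747 + 0.240439 + 0.149631 = 1.741155

H = 1.7412 bits/symbol


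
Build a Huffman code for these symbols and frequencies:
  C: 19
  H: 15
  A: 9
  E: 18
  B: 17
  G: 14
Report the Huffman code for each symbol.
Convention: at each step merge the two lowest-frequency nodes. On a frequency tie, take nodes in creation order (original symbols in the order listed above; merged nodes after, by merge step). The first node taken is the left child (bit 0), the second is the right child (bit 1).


Huffman tree construction:
Step 1: Merge A(9) + G(14) = 23
Step 2: Merge H(15) + B(17) = 32
Step 3: Merge E(18) + C(19) = 37
Step 4: Merge (A+G)(23) + (H+B)(32) = 55
Step 5: Merge (E+C)(37) + ((A+G)+(H+B))(55) = 92
Read each symbol's code off the tree from the root (left child = 0, right child = 1).

Codes:
  C: 01 (length 2)
  H: 110 (length 3)
  A: 100 (length 3)
  E: 00 (length 2)
  B: 111 (length 3)
  G: 101 (length 3)
Average code length: 239/92 = 2.5978 bits/symbol


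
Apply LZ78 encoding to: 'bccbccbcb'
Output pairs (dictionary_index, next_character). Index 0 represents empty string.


LZ78 encoding steps:
Dictionary: {0: ''}
Step 1: w='' (idx 0), next='b' -> output (0, 'b'), add 'b' as idx 1
Step 2: w='' (idx 0), next='c' -> output (0, 'c'), add 'c' as idx 2
Step 3: w='c' (idx 2), next='b' -> output (2, 'b'), add 'cb' as idx 3
Step 4: w='c' (idx 2), next='c' -> output (2, 'c'), add 'cc' as idx 4
Step 5: w='b' (idx 1), next='c' -> output (1, 'c'), add 'bc' as idx 5
Step 6: w='b' (idx 1), end of input -> output (1, '')


Encoded: [(0, 'b'), (0, 'c'), (2, 'b'), (2, 'c'), (1, 'c'), (1, '')]


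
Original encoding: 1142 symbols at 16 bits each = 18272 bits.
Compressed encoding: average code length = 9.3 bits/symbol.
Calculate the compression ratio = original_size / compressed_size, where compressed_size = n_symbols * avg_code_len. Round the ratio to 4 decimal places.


original_size = n_symbols * orig_bits = 1142 * 16 = 18272 bits
compressed_size = n_symbols * avg_code_len = 1142 * 9.3 = 10620.6 bits
ratio = original_size / compressed_size = 18272 / 10620.6 = 1.7204

Compression ratio = 1.7204


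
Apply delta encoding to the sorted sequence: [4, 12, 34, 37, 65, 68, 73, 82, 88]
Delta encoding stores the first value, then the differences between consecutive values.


First value: 4
Deltas:
  12 - 4 = 8
  34 - 12 = 22
  37 - 34 = 3
  65 - 37 = 28
  68 - 65 = 3
  73 - 68 = 5
  82 - 73 = 9
  88 - 82 = 6


Delta encoded: [4, 8, 22, 3, 28, 3, 5, 9, 6]


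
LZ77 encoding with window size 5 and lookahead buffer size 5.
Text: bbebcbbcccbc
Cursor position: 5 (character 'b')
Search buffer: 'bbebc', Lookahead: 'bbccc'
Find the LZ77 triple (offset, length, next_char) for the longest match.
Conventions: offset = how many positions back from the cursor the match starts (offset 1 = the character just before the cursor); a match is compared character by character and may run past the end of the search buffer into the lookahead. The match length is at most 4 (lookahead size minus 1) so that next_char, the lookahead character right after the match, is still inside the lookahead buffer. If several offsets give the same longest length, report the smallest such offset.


Try each offset into the search buffer:
  offset=1 (pos 4, char 'c'): match length 0
  offset=2 (pos 3, char 'b'): match length 1
  offset=3 (pos 2, char 'e'): match length 0
  offset=4 (pos 1, char 'b'): match length 1
  offset=5 (pos 0, char 'b'): match length 2
Longest match has length 2 at offset 5.
next_char = character at position 5 + 2 = 7 -> 'c'

Best match: offset=5, length=2 (matching 'bb' starting at position 0)
LZ77 triple: (5, 2, 'c')


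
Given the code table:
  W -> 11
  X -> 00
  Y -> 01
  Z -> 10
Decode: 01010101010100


Decoding:
01 -> Y
01 -> Y
01 -> Y
01 -> Y
01 -> Y
01 -> Y
00 -> X


Result: YYYYYYX


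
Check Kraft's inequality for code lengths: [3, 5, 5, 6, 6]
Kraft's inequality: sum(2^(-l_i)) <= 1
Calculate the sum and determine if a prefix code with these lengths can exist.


Sum = 2^(-3) + 2^(-5) + 2^(-5) + 2^(-6) + 2^(-6)
    = 0.125 + 0.03125 + 0.03125 + 0.015625 + 0.015625
    = 14/64 = 0.21875
Since 0.21875 <= 1, Kraft's inequality IS satisfied.
A prefix code with these lengths CAN exist.

Kraft sum = 0.21875. Satisfied.


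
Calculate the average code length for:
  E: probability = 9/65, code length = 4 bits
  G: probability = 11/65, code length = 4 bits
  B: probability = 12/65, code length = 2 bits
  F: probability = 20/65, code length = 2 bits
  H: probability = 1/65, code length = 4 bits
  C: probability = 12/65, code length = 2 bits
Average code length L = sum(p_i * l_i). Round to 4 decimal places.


Weighted contributions p_i * l_i:
  E: (9/65) * 4 = 36/65
  G: (11/65) * 4 = 44/65
  B: (12/65) * 2 = 24/65
  F: (20/65) * 2 = 40/65
  H: (1/65) * 4 = 4/65
  C: (12/65) * 2 = 24/65
Sum = (36 + 44 + 24 + 40 + 4 + 24)/65 = 172/65

L = 172/65 = 2.6462 bits/symbol


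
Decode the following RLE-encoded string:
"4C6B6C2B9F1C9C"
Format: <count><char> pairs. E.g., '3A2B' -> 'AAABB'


Expanding each <count><char> pair:
  4C -> 'CCCC'
  6B -> 'BBBBBB'
  6C -> 'CCCCCC'
  2B -> 'BB'
  9F -> 'FFFFFFFFF'
  1C -> 'C'
  9C -> 'CCCCCCCCC'

Decoded = CCCCBBBBBBCCCCCCBBFFFFFFFFFCCCCCCCCCC


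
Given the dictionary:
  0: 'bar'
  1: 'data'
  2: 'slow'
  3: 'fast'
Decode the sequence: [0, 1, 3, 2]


Look up each index in the dictionary:
  0 -> 'bar'
  1 -> 'data'
  3 -> 'fast'
  2 -> 'slow'

Decoded: "bar data fast slow"


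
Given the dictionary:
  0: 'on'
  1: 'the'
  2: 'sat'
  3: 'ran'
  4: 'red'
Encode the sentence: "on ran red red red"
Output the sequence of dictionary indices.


Look up each word in the dictionary:
  'on' -> 0
  'ran' -> 3
  'red' -> 4
  'red' -> 4
  'red' -> 4

Encoded: [0, 3, 4, 4, 4]


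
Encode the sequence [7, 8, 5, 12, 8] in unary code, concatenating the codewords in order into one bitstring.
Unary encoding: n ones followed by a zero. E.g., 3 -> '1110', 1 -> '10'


Encode each number as n ones followed by a terminating 0:
  7 -> 11111110 (8 bits)
  8 -> 111111110 (9 bits)
  5 -> 111110 (6 bits)
  12 -> 1111111111110 (13 bits)
  8 -> 111111110 (9 bits)
Total length = 8 + 9 + 6 + 13 + 9 = 45 bits.

Unary([7, 8, 5, 12, 8]) = 111111101111111101111101111111111110111111110 (45 bits)


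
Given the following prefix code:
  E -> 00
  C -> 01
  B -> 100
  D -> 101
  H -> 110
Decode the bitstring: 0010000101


Decoding step by step:
Bits 00 -> E
Bits 100 -> B
Bits 00 -> E
Bits 101 -> D


Decoded message: EBED


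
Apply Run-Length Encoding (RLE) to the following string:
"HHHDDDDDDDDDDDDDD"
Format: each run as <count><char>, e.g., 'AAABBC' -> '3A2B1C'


Scanning runs left to right:
  i=0: run of 'H' x 3 -> '3H'
  i=3: run of 'D' x 14 -> '14D'

RLE = 3H14D


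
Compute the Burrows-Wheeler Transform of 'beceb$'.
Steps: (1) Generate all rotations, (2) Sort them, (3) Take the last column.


Rotations (sorted):
  0: $beceb -> last char: b
  1: b$bece -> last char: e
  2: beceb$ -> last char: $
  3: ceb$be -> last char: e
  4: eb$bec -> last char: c
  5: eceb$b -> last char: b


BWT = be$ecb


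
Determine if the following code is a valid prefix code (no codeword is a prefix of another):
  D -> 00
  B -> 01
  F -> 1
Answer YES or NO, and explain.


Checking each pair (does one codeword prefix another?):
  D='00' vs B='01': no prefix
  D='00' vs F='1': no prefix
  B='01' vs D='00': no prefix
  B='01' vs F='1': no prefix
  F='1' vs D='00': no prefix
  F='1' vs B='01': no prefix
No violation found over all pairs.

YES -- this is a valid prefix code. No codeword is a prefix of any other codeword.


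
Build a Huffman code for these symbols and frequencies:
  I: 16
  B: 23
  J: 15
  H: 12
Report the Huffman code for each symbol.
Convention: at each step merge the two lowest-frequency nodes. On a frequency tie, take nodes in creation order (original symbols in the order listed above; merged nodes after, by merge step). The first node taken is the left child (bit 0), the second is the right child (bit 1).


Huffman tree construction:
Step 1: Merge H(12) + J(15) = 27
Step 2: Merge I(16) + B(23) = 39
Step 3: Merge (H+J)(27) + (I+B)(39) = 66
Read each symbol's code off the tree from the root (left child = 0, right child = 1).

Codes:
  I: 10 (length 2)
  B: 11 (length 2)
  J: 01 (length 2)
  H: 00 (length 2)
Average code length: 132/66 = 2.0000 bits/symbol


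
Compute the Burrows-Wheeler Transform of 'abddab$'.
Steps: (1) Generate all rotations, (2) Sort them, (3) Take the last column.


Rotations (sorted):
  0: $abddab -> last char: b
  1: ab$abdd -> last char: d
  2: abddab$ -> last char: $
  3: b$abdda -> last char: a
  4: bddab$a -> last char: a
  5: dab$abd -> last char: d
  6: ddab$ab -> last char: b


BWT = bd$aadb


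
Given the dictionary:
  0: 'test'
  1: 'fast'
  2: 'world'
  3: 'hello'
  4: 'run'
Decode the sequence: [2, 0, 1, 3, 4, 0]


Look up each index in the dictionary:
  2 -> 'world'
  0 -> 'test'
  1 -> 'fast'
  3 -> 'hello'
  4 -> 'run'
  0 -> 'test'

Decoded: "world test fast hello run test"


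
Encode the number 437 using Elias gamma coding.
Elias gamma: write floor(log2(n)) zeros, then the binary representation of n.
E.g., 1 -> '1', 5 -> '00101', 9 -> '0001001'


num_bits = floor(log2(437)) + 1 = 9
leading_zeros = num_bits - 1 = 8
binary(437) = 110110101

Elias gamma(437) = '00000000' + '110110101' = 00000000110110101 (17 bits)


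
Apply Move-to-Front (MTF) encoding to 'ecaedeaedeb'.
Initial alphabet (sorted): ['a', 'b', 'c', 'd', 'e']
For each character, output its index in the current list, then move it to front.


MTF encoding:
'e': index 4 in ['a', 'b', 'c', 'd', 'e'] -> ['e', 'a', 'b', 'c', 'd']
'c': index 3 in ['e', 'a', 'b', 'c', 'd'] -> ['c', 'e', 'a', 'b', 'd']
'a': index 2 in ['c', 'e', 'a', 'b', 'd'] -> ['a', 'c', 'e', 'b', 'd']
'e': index 2 in ['a', 'c', 'e', 'b', 'd'] -> ['e', 'a', 'c', 'b', 'd']
'd': index 4 in ['e', 'a', 'c', 'b', 'd'] -> ['d', 'e', 'a', 'c', 'b']
'e': index 1 in ['d', 'e', 'a', 'c', 'b'] -> ['e', 'd', 'a', 'c', 'b']
'a': index 2 in ['e', 'd', 'a', 'c', 'b'] -> ['a', 'e', 'd', 'c', 'b']
'e': index 1 in ['a', 'e', 'd', 'c', 'b'] -> ['e', 'a', 'd', 'c', 'b']
'd': index 2 in ['e', 'a', 'd', 'c', 'b'] -> ['d', 'e', 'a', 'c', 'b']
'e': index 1 in ['d', 'e', 'a', 'c', 'b'] -> ['e', 'd', 'a', 'c', 'b']
'b': index 4 in ['e', 'd', 'a', 'c', 'b'] -> ['b', 'e', 'd', 'a', 'c']


Output: [4, 3, 2, 2, 4, 1, 2, 1, 2, 1, 4]


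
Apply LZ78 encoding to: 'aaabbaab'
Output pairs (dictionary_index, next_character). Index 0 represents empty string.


LZ78 encoding steps:
Dictionary: {0: ''}
Step 1: w='' (idx 0), next='a' -> output (0, 'a'), add 'a' as idx 1
Step 2: w='a' (idx 1), next='a' -> output (1, 'a'), add 'aa' as idx 2
Step 3: w='' (idx 0), next='b' -> output (0, 'b'), add 'b' as idx 3
Step 4: w='b' (idx 3), next='a' -> output (3, 'a'), add 'ba' as idx 4
Step 5: w='a' (idx 1), next='b' -> output (1, 'b'), add 'ab' as idx 5


Encoded: [(0, 'a'), (1, 'a'), (0, 'b'), (3, 'a'), (1, 'b')]
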